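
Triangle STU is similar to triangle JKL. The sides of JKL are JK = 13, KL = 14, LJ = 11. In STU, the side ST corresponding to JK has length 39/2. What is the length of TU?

k = 39/2/13 = 3/2. TU = 3/2 * 14 = 21.

21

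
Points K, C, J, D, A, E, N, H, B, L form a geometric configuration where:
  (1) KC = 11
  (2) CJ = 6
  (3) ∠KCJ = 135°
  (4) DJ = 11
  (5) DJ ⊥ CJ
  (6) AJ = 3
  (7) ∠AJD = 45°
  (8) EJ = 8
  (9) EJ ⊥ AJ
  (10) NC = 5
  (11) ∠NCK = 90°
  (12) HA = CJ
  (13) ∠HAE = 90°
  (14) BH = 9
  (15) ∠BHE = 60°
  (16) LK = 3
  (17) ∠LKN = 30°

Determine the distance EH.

From the given relations: HA = CJ = 6.
Step 1: By the law of cosines on triangle EJA: EA² = 8² + 3² − 2·8·3·cos(90°) = 73, so EA = √73.
Step 2: By the law of cosines on triangle EAH: EH² = √73² + 6² − 2·√73·6·cos(90°) = 109, so EH = √109.

Therefore, the length of EH = √109.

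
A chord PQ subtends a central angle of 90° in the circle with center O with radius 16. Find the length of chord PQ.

Chord = 2(16) sin(45°) = 16*sqrt(2)

16*sqrt(2)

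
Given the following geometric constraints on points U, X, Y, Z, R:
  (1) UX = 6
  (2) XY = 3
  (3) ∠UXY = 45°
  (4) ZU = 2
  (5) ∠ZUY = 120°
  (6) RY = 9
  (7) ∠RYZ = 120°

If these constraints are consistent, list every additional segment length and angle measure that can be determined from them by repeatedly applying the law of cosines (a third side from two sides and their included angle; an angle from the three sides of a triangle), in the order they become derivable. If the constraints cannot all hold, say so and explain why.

The constraints are consistent. Derivable facts, in order:
After 1 step:
- UY ≈ 4.42
After 2 steps:
- YZ ≈ 5.69
- ∠UYX = 106.32°
- ∠XUY = 28.68°
After 3 steps:
- ZR ≈ 12.83
- ∠UYZ = 17.72°
- ∠UZY = 42.28°
After 4 steps:
- ∠RZY = 37.41°
- ∠YRZ = 22.59°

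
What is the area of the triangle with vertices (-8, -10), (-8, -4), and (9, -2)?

Using the Shoelace formula for a triangle:
Area = (1/2)|x0(y1 - y2) + x1(y2 - y0) + x2(y0 - y1)|
Area = (1/2)|-8(-4 - -2) + -8(-2 - -10) + 9(-10 - -4)|
Area = (1/2)|16 + -64 + -54|
Area = (1/2)|-102|
Area = (1/2)(102)
Area = 51

51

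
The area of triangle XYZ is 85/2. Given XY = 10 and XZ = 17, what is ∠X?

sin(C) = 2 * 85/2 / (10 * 17) = 1/2, so C = arcsin(1/2) = 30°.
Since sin(180° - C) = sin(C), the obtuse angle 150° gives the same area, so C = 30° or C = 150°.

30° or 150°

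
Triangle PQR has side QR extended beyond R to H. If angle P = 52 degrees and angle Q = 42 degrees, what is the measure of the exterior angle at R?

The interior angle at R is 180 - 52 - 42 = 86 degrees.
The exterior angle and interior angle at R are supplementary:
Exterior angle = 180 - 86 = 94 degrees.

94 degrees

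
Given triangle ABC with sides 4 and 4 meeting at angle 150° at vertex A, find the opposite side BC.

By the law of cosines: BC^2 = AB^2 + AC^2 - 2*AB*AC*cos(A)
BC^2 = 4^2 + 4^2 - 2*4*4*cos(150°)
BC^2 = 16 + 16 - 32*(-sqrt(3)/2)
BC^2 = 16*sqrt(3) + 32
BC = 4*sqrt(sqrt(3) + 2)

4*sqrt(sqrt(3) + 2)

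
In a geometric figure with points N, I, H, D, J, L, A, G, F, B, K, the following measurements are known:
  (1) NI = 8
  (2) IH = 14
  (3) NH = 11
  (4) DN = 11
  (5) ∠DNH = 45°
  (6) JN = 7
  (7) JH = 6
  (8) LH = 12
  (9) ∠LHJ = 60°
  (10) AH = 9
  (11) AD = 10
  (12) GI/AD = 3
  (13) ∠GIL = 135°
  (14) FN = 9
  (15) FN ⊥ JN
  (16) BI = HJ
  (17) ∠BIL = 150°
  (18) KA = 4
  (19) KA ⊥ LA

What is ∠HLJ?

Step 1: By the law of cosines on triangle LHJ: LJ² = 12² + 6² − 2·12·6·cos(60°) = 108, so LJ = 6·√3.
Step 2: By the inverse law of cosines on triangle HLJ: cos(∠HLJ) = (12² + (6·√3)² − 6²) / (2·12·6·√3) = 216/249.42 = 0.866, so ∠HLJ = 30°.

Therefore, the measure of angle ∠HLJ = 30°.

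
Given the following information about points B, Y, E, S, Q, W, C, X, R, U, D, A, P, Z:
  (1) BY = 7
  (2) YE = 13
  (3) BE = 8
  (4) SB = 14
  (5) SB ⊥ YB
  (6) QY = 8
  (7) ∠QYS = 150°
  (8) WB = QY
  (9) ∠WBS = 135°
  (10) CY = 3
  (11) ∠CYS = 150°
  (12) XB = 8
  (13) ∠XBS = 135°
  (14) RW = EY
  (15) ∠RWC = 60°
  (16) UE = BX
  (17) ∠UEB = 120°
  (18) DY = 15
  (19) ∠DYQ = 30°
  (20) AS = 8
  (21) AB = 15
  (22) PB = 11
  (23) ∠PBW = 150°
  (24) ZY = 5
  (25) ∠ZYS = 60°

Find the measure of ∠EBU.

From the given relations: UE = BX = 8.
Step 1: By the law of cosines on triangle BEU: BU² = 8² + 8² − 2·8·8·cos(120°) = 192, so BU = 8·√3.
Step 2: By the inverse law of cosines on triangle EBU: cos(∠EBU) = (8² + (8·√3)² − 8²) / (2·8·8·√3) = 192/221.7 = 0.866, so ∠EBU = 30°.

Therefore, the measure of angle ∠EBU = 30°.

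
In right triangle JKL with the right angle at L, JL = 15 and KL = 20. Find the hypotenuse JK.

JK = sqrt(15^2 + 20^2) = sqrt(625) = 25

25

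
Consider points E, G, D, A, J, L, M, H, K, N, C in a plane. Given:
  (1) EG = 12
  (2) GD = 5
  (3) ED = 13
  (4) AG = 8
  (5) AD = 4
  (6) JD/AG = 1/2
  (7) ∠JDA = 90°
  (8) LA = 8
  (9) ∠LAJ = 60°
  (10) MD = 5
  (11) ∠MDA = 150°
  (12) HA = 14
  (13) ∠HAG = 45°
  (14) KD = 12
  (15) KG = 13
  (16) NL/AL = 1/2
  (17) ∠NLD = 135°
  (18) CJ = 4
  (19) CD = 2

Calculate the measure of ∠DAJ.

From the given relations: JD = 1/2·AG = 1/2·8 = 4.
Step 1: By the law of cosines on triangle ADJ: AJ² = 4² + 4² − 2·4·4·cos(90°) = 32, so AJ = 4·√2.
Step 2: By the inverse law of cosines on triangle DAJ: cos(∠DAJ) = (4² + (4·√2)² − 4²) / (2·4·4·√2) = 32/45.25 = 0.7071, so ∠DAJ = 45°.

Therefore, the measure of angle ∠DAJ = 45°.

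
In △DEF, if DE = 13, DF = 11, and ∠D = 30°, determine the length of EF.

By the law of cosines: EF^2 = DE^2 + DF^2 - 2*DE*DF*cos(D)
EF^2 = 13^2 + 11^2 - 2*13*11*cos(30°)
EF^2 = 169 + 121 - 286*(sqrt(3)/2)
EF^2 = 290 - 143*sqrt(3)
EF = sqrt(290 - 143*sqrt(3))

sqrt(290 - 143*sqrt(3))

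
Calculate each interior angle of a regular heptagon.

Each interior angle of a regular n-gon is (n - 2) * 180 / n.
For n = 7: (7 - 2) * 180 / 7 = 900/7 = 900/7 degrees.

900/7 degrees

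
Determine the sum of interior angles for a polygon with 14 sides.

The sum of interior angles of an n-sided polygon is (n - 2) * 180.
For n = 14: (14 - 2) * 180 = 12 * 180 = 2160 degrees.

2160 degrees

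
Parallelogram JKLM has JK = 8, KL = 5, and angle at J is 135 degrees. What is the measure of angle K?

Opposite sides of a parallelogram are parallel, so consecutive angles form co-interior angles on a transversal.
Co-interior angles sum to 180°, giving angle K = 180 - 135 = 45 degrees.

45 degrees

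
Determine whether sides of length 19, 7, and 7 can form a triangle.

Check the triangle inequality: 7 + 7 = 14 ≤ 19.
Since the sum of two sides does not exceed the third, no triangle can be formed.

No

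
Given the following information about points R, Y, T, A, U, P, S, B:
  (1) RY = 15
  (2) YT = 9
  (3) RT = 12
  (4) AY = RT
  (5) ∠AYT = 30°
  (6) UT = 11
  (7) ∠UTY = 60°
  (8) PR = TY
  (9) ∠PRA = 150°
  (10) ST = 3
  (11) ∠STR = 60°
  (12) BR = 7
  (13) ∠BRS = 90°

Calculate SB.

Step 1: By the law of cosines on triangle STR: SR² = 3² + 12² − 2·3·12·cos(60°) = 117, so SR = 3·√13.
Step 2: By the law of cosines on triangle SRB: SB² = (3·√13)² + 7² − 2·3·√13·7·cos(90°) = 166, so SB = √166.

Therefore, the length of SB = √166.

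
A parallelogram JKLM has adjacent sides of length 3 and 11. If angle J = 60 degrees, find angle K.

Consecutive angles are supplementary: angle K = 180 - 60 = 120 degrees.

120 degrees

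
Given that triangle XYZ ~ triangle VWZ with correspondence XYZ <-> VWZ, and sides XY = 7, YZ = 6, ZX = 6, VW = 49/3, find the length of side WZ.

Since the triangles are similar, the ratio of corresponding sides is constant.
Scale factor k = VW / XY = 49/3 / 7 = 7/3
WZ = k * YZ = 7/3 * 6 = 14

14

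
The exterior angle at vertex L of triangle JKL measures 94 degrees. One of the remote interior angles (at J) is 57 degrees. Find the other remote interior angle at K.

angle K = 94 - 57 = 37 degrees (exterior angle theorem).

37 degrees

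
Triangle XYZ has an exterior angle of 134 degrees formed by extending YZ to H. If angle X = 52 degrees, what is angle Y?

The exterior angle theorem states that an exterior angle equals the sum of the two non-adjacent interior angles.
So 134 = 52 + angle Y, which gives angle Y = 134 - 52 = 82 degrees.

82 degrees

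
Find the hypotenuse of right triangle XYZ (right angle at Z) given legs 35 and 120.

By the Pythagorean theorem: XY^2 = XZ^2 + YZ^2
XY^2 = 35^2 + 120^2 = 1225 + 14400 = 15625
XY = sqrt(15625) = 125

125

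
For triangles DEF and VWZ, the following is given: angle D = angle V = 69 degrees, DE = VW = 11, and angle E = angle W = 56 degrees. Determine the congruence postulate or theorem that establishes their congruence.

The given information provides:
angle D = angle V = 69 degrees, DE = VW = 11, and angle E = angle W = 56 degrees
This matches the ASA congruence theorem.
Two pairs of corresponding angles and the included side are equal (Angle-Side-Angle).

ASA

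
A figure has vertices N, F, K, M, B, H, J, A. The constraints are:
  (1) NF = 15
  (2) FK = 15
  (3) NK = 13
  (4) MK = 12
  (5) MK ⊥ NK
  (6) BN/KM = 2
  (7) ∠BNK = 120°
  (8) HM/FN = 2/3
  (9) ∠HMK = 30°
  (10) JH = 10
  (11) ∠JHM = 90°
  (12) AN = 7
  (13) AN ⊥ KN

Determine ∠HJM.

From the given relations: HM = 2/3·FN = 2/3·15 = 10.
Step 1: By the law of cosines on triangle JHM: JM² = 10² + 10² − 2·10·10·cos(90°) = 200, so JM = 10·√2.
Step 2: By the inverse law of cosines on triangle HJM: cos(∠HJM) = (10² + (10·√2)² − 10²) / (2·10·10·√2) = 200/282.84 = 0.7071, so ∠HJM = 45°.

Therefore, the measure of angle ∠HJM = 45°.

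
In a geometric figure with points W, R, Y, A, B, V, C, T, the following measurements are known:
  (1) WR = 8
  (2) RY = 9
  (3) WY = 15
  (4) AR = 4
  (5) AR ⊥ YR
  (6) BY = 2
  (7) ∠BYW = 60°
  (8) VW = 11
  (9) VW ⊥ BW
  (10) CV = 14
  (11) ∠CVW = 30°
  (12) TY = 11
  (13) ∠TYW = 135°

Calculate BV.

Step 1: By the law of cosines on triangle BYW: BW² = 2² + 15² − 2·2·15·cos(60°) = 199, so BW = √199.
Step 2: By the law of cosines on triangle BWV: BV² = √199² + 11² − 2·√199·11·cos(90°) = 320, so BV = 8·√5.

Therefore, the length of BV = 8·√5.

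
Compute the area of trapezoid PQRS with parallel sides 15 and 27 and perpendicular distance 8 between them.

Area of a trapezoid = (base1 + base2) * height / 2
Area = (15 + 27) * 8 / 2
Area = 42 * 8 / 2
Area = 336 / 2
Area = 168

168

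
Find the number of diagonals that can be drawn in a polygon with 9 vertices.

Each of the 9 vertices connects to 6 non-adjacent vertices via diagonals.
Total connections = 9 × 6 = 54, but each diagonal is counted twice.
Number of diagonals = 54 / 2 = 27.

27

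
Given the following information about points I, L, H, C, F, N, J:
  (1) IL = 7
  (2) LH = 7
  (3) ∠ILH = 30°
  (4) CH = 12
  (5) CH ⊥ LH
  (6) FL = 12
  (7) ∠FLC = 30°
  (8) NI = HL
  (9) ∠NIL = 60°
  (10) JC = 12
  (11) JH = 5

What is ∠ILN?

From the given relations: NI = HL = 7.
Step 1: By the law of cosines on triangle LIN: LN² = 7² + 7² − 2·7·7·cos(60°) = 49, so LN = 7.
Step 2: By the inverse law of cosines on triangle ILN: cos(∠ILN) = (7² + 7² − 7²) / (2·7·7) = 49/98 = 0.5, so ∠ILN = 60°.

Therefore, the measure of angle ∠ILN = 60°.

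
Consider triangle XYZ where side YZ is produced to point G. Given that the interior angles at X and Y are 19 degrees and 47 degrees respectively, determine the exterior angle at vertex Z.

The interior angle at Z is 180 - 19 - 47 = 114 degrees.
The exterior angle and interior angle at Z are supplementary:
Exterior angle = 180 - 114 = 66 degrees.

66 degrees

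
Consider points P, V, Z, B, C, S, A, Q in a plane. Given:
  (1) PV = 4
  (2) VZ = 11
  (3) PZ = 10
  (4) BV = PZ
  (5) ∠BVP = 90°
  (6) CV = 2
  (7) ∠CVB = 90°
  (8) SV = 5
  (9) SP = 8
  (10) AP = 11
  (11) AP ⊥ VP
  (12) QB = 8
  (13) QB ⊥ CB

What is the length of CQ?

From the given relations: BV = PZ = 10.
Step 1: By the law of cosines on triangle BVC: BC² = 10² + 2² − 2·10·2·cos(90°) = 104, so BC = 2·√26.
Step 2: By the law of cosines on triangle CBQ: CQ² = (2·√26)² + 8² − 2·2·√26·8·cos(90°) = 168, so CQ = 2·√42.

Therefore, the length of CQ = 2·√42.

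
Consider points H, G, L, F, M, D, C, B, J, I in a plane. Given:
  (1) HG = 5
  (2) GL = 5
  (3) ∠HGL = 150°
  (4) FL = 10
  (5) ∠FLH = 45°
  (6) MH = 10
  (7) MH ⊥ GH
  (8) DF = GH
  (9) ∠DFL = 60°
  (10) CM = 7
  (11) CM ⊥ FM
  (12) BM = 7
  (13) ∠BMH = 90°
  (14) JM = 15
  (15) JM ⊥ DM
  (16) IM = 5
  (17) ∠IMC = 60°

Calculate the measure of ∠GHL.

Step 1: By the law of cosines on triangle HGL: HL² = 5² + 5² − 2·5·5·cos(150°) = 93.3, so HL ≈ 9.66.
Step 2: By the inverse law of cosines on triangle GHL: cos(∠GHL) = (5² + 9.66² − 5²) / (2·5·9.66) = 93.3/96.59 = 0.9659, so ∠GHL = 15°.

Therefore, the measure of angle ∠GHL = 15°.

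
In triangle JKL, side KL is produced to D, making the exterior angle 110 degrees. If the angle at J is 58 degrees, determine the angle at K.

angle K = 110 - 58 = 52 degrees (exterior angle theorem).

52 degrees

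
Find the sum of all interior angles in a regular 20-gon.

The sum of interior angles of an n-sided polygon is (n - 2) * 180.
For n = 20: (20 - 2) * 180 = 18 * 180 = 3240 degrees.

3240 degrees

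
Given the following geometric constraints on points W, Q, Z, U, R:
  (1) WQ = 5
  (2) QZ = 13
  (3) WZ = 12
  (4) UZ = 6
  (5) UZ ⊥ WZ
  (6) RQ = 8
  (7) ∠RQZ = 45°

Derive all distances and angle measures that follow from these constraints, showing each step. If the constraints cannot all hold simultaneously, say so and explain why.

The constraints are consistent.

Step 1: From WZ = 12, ZU = 6, and ∠WZU = 90°, by the law of cosines:
  WU² = WZ² + ZU² - 2·WZ·ZU·cos(90°) = 144 + 36 - 0 = 180
  WU = 6·√5

Step 2: From ZQ = 13, QR = 8, and ∠ZQR = 45°, by the law of cosines:
  ZR² = ZQ² + QR² - 2·ZQ·QR·cos(45°) = 169 + 64 - 147.1 = 85.92
  ZR ≈ 9.27

Step 3: From WQ = 5, WZ = 12, QZ = 13, by the inverse law of cosines:
  cos(∠QWZ) = (WQ² + WZ² - QZ²) / (2·WQ·WZ)
  ∠QWZ = 90°

Step 4: From QW = 5, QZ = 13, WZ = 12, by the inverse law of cosines:
  cos(∠WQZ) = (QW² + QZ² - WZ²) / (2·QW·QZ)
  ∠WQZ = 67.38°

Step 5: From ZQ = 13, ZW = 12, QW = 5, by the inverse law of cosines:
  cos(∠QZW) = (ZQ² + ZW² - QW²) / (2·ZQ·ZW)
  ∠QZW = 22.62°

Step 6: From WU = 6·√5, WZ = 12, UZ = 6, by the inverse law of cosines:
  cos(∠UWZ) = (WU² + WZ² - UZ²) / (2·WU·WZ)
  ∠UWZ = 26.57°

Step 7: From ZQ = 13, ZR = 9.27, QR = 8, by the inverse law of cosines:
  cos(∠QZR) = (ZQ² + ZR² - QR²) / (2·ZQ·ZR)
  ∠QZR = 37.61°

Step 8: From UW = 6·√5, UZ = 6, WZ = 12, by the inverse law of cosines:
  cos(∠WUZ) = (UW² + UZ² - WZ²) / (2·UW·UZ)
  ∠WUZ = 63.43°

Step 9: From RQ = 8, RZ = 9.27, QZ = 13, by the inverse law of cosines:
  cos(∠QRZ) = (RQ² + RZ² - QZ²) / (2·RQ·RZ)
  ∠QRZ = 97.39°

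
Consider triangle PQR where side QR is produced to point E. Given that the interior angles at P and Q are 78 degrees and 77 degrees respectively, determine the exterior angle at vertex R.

By the exterior angle theorem, an exterior angle of a triangle equals the sum of the two remote interior angles.
Exterior angle = angle P + angle Q
Exterior angle = 78 + 77 = 155 degrees

155 degrees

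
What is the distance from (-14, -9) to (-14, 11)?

d = sqrt((-14 - -14)^2 + (11 - -9)^2)
d = sqrt(0^2 + 20^2)
d = sqrt(0 + 400)
d = sqrt(400) = 20

20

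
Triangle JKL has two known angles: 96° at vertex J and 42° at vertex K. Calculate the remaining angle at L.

The interior angles sum to 180°: angle L = 180 - 96 - 42 = 42°.
The triangle is obtuse (angles 96°, 42°, 42°).

42 degrees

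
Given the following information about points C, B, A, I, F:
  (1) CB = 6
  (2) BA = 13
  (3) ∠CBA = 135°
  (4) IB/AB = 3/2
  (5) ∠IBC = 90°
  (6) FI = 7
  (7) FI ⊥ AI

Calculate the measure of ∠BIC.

From the given relations: IB = 3/2·AB = 3/2·13 ≈ 19.5.
Step 1: By the law of cosines on triangle IBC: IC² = 19.5² + 6² − 2·19.5·6·cos(90°) = 416.25, so IC ≈ 20.4.
Step 2: By the inverse law of cosines on triangle BIC: cos(∠BIC) = (19.5² + 20.4² − 6²) / (2·19.5·20.4) = 760.5/795.69 = 0.9558, so ∠BIC = 17.1°.

Therefore, the measure of angle ∠BIC = 17.1°.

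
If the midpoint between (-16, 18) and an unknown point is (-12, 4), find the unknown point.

Using the midpoint formula: M = ((x1 + x2)/2, (y1 + y2)/2)
We know M = (-12, 4) and K = (-16, 18)
For x: -12 = (-16 + x2)/2, so x2 = 2*-12 - -16 = -8
For y: 4 = (18 + y2)/2, so y2 = 2*4 - 18 = -10
L = (-8, -10)

(-8, -10)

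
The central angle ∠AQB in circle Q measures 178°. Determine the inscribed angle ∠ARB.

An inscribed angle intercepts an arc from a point on the circle, while the central angle intercepts the same arc from the center.
The inscribed angle is always half the central angle: 178° / 2 = 89°.

89°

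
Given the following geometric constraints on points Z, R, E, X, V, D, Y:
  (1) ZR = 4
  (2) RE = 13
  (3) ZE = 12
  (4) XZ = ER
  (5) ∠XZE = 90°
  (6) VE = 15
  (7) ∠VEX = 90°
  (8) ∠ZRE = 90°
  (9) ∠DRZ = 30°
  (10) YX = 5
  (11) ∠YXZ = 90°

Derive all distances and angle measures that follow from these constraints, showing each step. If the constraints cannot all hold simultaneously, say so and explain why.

These constraints are not satisfiable: (1), (2) and (3) fix all three sides of triangle ZRE, so by the law of cosines cos(∠ZRE) = (4² + 13² − 12²) / (2·4·13) = 0.3942, i.e. ∠ZRE ≈ 66.78°, which contradicts (8) ∠ZRE = 90°. No planar figure meets all of them, so nothing further can be derived.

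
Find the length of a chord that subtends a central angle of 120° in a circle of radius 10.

Chord = 2(10) sin(60°) = 10*sqrt(3)

10*sqrt(3)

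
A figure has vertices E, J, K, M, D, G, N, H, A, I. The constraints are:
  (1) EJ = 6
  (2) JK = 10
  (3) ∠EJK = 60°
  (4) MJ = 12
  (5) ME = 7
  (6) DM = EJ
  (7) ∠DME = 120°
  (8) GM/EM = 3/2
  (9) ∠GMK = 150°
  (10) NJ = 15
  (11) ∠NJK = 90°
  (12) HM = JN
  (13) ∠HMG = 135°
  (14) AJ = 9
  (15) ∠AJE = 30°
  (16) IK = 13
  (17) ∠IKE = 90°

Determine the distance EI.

Step 1: By the law of cosines on triangle EJK: EK² = 6² + 10² − 2·6·10·cos(60°) = 76, so EK = 2·√19.
Step 2: By the law of cosines on triangle EKI: EI² = (2·√19)² + 13² − 2·2·√19·13·cos(90°) = 245, so EI = 7·√5.

Therefore, the length of EI = 7·√5.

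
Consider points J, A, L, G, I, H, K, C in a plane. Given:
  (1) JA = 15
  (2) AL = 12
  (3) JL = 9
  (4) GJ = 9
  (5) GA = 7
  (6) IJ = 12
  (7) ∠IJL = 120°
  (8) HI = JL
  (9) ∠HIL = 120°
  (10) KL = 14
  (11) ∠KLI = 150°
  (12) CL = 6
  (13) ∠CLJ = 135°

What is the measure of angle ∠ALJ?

Step 1: By the inverse law of cosines on triangle ALJ: cos(∠ALJ) = (12² + 9² − 15²) / (2·12·9) = 0/216 = 0, so ∠ALJ = 90°.

Therefore, the measure of angle ∠ALJ = 90°.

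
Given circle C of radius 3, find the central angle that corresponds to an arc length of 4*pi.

The full circumference is 2πr = 6*pi.
The arc is 4*pi / 6*pi = 2/3 of the full circle.
So the central angle = 2/3 × 360° = 240°.

240°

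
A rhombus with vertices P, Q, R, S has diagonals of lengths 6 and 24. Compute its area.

Area of a rhombus = (d1 * d2) / 2
Area = (6 * 24) / 2
Area = 144 / 2
Area = 72

72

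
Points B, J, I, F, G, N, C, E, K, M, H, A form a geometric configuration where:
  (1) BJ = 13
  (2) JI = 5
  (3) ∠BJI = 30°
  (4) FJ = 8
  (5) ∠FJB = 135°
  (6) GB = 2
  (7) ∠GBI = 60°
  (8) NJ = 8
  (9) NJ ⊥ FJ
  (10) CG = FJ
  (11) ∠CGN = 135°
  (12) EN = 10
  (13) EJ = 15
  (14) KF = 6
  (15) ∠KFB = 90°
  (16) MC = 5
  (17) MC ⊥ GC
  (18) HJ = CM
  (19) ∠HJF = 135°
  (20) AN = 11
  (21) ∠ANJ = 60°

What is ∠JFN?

Step 1: By the law of cosines on triangle FJN: FN² = 8² + 8² − 2·8·8·cos(90°) = 128, so FN = 8·√2.
Step 2: By the inverse law of cosines on triangle JFN: cos(∠JFN) = (8² + (8·√2)² − 8²) / (2·8·8·√2) = 128/181.02 = 0.7071, so ∠JFN = 45°.

Therefore, the measure of angle ∠JFN = 45°.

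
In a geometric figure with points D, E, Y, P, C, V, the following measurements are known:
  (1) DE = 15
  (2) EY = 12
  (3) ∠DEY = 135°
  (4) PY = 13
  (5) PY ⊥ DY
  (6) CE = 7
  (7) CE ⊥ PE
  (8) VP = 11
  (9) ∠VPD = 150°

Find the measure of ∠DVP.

Step 1: By the law of cosines on triangle DEY: DY² = 15² + 12² − 2·15·12·cos(135°) = 623.56, so DY ≈ 24.97.
Step 2: By the law of cosines on triangle DYP: DP² = 24.97² + 13² − 2·24.97·13·cos(90°) = 792.56, so DP ≈ 28.15.
Step 3: By the law of cosines on triangle VPD: VD² = 11² + 28.15² − 2·11·28.15·cos(150°) = 1449.93, so VD ≈ 38.08.
Step 4: By the inverse law of cosines on triangle DVP: cos(∠DVP) = (38.08² + 11² − 28.15²) / (2·38.08·11) = 778.38/837.72 = 0.9292, so ∠DVP = 21.7°.

Therefore, the measure of angle ∠DVP = 21.7°.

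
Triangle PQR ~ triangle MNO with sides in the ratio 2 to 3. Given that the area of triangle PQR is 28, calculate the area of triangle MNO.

The ratio of areas of similar triangles = (side ratio)^2.
Side ratio = 2:3, so area ratio = 4:9.
Area of MNO / Area of PQR = 9/4
Area of MNO = 28 * 9/4 = 63

63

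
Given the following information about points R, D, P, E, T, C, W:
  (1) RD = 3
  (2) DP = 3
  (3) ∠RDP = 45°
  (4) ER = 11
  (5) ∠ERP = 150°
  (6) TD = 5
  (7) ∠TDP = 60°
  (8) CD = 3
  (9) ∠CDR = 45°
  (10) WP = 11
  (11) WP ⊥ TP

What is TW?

Step 1: By the law of cosines on triangle PDT: PT² = 3² + 5² − 2·3·5·cos(60°) = 19, so PT = √19.
Step 2: By the law of cosines on triangle TPW: TW² = √19² + 11² − 2·√19·11·cos(90°) = 140, so TW = 2·√35.

Therefore, the length of TW = 2·√35.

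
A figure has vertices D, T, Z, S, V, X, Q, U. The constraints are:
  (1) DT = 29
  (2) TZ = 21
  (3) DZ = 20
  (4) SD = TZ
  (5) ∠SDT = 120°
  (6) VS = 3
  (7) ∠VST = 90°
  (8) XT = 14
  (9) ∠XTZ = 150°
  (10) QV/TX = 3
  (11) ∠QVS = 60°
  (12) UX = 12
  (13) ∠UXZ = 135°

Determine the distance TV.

From the given relations: SD = TZ = 21.
Step 1: By the law of cosines on triangle SDT: ST² = 21² + 29² − 2·21·29·cos(120°) = 1891, so ST ≈ 43.49.
Step 2: By the law of cosines on triangle TSV: TV² = 43.49² + 3² − 2·43.49·3·cos(90°) = 1900, so TV = 10·√19.

Therefore, the length of TV = 10·√19.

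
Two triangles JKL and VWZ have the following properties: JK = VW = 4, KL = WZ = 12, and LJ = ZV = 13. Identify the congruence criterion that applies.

Consider the given information: JK = VW = 4, KL = WZ = 12, and LJ = ZV = 13
This is not SAS or ASA: SAS requires two sides and the included angle between them. ASA requires two angles and the side between them.
The correct criterion is SSS. All three pairs of corresponding sides are equal (Side-Side-Side).

SSS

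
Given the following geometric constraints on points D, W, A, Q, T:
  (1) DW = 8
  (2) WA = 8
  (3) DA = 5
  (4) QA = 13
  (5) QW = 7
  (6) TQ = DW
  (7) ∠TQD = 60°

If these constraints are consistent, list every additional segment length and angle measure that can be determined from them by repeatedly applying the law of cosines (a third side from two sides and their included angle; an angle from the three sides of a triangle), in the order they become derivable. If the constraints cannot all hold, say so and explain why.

The constraints are consistent. Derivable facts, in order:
After 1 step:
- ∠ADW = 71.79°
- ∠AQW = 32.2°
- ∠AWD = 36.42°
- ∠AWQ = 120°
- ∠DAW = 71.79°
- ∠QAW = 27.8°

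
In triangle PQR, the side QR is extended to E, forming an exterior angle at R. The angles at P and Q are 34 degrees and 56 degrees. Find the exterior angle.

The interior angle at R is 180 - 34 - 56 = 90 degrees.
The exterior angle and interior angle at R are supplementary:
Exterior angle = 180 - 90 = 90 degrees.

90 degrees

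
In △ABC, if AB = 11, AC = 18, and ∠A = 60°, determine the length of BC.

By the law of cosines: BC^2 = AB^2 + AC^2 - 2*AB*AC*cos(A)
BC^2 = 11^2 + 18^2 - 2*11*18*cos(60°)
BC^2 = 121 + 324 - 396*(1/2)
BC^2 = 247
BC = sqrt(247)

sqrt(247)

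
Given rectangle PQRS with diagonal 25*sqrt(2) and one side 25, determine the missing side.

b = sqrt(d^2 - a^2) = sqrt(1250 - 625) = sqrt(625) = 25

25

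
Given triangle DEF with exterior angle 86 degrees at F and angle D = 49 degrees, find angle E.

angle E = 86 - 49 = 37 degrees (exterior angle theorem).

37 degrees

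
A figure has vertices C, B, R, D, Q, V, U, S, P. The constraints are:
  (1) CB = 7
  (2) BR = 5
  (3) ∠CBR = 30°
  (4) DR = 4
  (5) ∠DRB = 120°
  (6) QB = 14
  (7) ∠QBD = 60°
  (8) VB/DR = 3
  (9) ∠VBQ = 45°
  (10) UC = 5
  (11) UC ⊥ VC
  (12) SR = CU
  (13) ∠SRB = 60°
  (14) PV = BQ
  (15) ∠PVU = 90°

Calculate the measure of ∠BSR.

From the given relations: SR = CU = 5.
Step 1: By the law of cosines on triangle SRB: SB² = 5² + 5² − 2·5·5·cos(60°) = 25, so SB = 5.
Step 2: By the inverse law of cosines on triangle BSR: cos(∠BSR) = (5² + 5² − 5²) / (2·5·5) = 25/50 = 0.5, so ∠BSR = 60°.

Therefore, the measure of angle ∠BSR = 60°.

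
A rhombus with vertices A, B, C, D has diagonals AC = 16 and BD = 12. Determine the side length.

In a rhombus, the diagonals bisect each other perpendicularly, creating four congruent right triangles.
Each triangle has legs 8 (half of 16) and 6 (half of 12).
The hypotenuse of each right triangle is a side of the rhombus:
side = sqrt(8^2 + 6^2) = sqrt(100) = 10

10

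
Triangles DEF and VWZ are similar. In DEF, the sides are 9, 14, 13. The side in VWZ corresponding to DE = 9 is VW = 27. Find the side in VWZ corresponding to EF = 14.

Since the triangles are similar, the ratio of corresponding sides is constant.
Scale factor k = VW / DE = 27 / 9 = 3
WZ = k * EF = 3 * 14 = 42

42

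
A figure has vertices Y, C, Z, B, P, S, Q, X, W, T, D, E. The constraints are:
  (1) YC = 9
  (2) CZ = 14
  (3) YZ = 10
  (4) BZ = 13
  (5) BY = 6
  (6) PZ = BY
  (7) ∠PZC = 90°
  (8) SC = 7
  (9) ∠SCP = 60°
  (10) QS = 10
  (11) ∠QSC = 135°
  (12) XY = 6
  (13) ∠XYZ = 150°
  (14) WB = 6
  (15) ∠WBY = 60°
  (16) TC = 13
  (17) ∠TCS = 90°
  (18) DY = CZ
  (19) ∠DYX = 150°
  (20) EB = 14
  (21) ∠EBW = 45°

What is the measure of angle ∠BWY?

Step 1: By the law of cosines on triangle WBY: WY² = 6² + 6² − 2·6·6·cos(60°) = 36, so WY = 6.
Step 2: By the inverse law of cosines on triangle BWY: cos(∠BWY) = (6² + 6² − 6²) / (2·6·6) = 36/72 = 0.5, so ∠BWY = 60°.

Therefore, the measure of angle ∠BWY = 60°.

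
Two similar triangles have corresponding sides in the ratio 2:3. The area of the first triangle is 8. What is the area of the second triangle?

The ratio of areas of similar triangles = (side ratio)^2.
Side ratio = 2:3, so area ratio = 4:9.
Area of the second triangle / Area of the first triangle = 9/4
Area of the second triangle = 8 * 9/4 = 18

18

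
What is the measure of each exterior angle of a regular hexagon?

Each exterior angle of a regular n-gon is 360 / n.
For n = 6: 360 / 6 = 60 degrees.

60 degrees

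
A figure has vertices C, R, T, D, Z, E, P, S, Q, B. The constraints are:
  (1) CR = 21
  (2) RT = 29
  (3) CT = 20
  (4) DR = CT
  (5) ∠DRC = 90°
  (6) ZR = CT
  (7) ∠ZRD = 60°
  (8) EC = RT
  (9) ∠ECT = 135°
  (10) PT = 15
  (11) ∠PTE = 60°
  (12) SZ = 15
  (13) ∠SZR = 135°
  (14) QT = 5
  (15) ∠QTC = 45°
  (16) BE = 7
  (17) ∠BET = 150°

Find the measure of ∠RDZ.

From the given relations: DR = CT = 20; ZR = CT = 20.
Step 1: By the law of cosines on triangle DRZ: DZ² = 20² + 20² − 2·20·20·cos(60°) = 400, so DZ = 20.
Step 2: By the inverse law of cosines on triangle RDZ: cos(∠RDZ) = (20² + 20² − 20²) / (2·20·20) = 400/800 = 0.5, so ∠RDZ = 60°.

Therefore, the measure of angle ∠RDZ = 60°.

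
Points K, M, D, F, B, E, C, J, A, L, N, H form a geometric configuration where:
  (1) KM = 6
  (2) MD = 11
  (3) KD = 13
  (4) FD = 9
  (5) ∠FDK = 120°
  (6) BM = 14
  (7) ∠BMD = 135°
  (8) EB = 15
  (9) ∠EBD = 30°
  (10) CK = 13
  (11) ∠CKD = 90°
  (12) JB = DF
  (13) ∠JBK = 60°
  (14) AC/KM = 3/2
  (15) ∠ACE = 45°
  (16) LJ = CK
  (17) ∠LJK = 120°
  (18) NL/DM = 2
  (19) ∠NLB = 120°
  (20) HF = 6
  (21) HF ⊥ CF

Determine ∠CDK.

Step 1: By the law of cosines on triangle DKC: DC² = 13² + 13² − 2·13·13·cos(90°) = 338, so DC = 13·√2.
Step 2: By the inverse law of cosines on triangle CDK: cos(∠CDK) = ((13·√2)² + 13² − 13²) / (2·13·√2·13) = 338/478 = 0.7071, so ∠CDK = 45°.

Therefore, the measure of angle ∠CDK = 45°.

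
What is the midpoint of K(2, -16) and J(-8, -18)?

M = ((x₁ + x₂)/2, (y₁ + y₂)/2)
= ((2 + -8)/2, (-16 + -18)/2)
= (-6/2, -34/2) = (-3, -17)

(-3, -17)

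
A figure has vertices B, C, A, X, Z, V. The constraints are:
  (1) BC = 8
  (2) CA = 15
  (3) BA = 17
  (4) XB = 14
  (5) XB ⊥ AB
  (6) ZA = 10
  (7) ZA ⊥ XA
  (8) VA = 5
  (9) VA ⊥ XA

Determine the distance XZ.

Step 1: By the law of cosines on triangle XBA: XA² = 14² + 17² − 2·14·17·cos(90°) = 485, so XA ≈ 22.02.
Step 2: By the law of cosines on triangle XAZ: XZ² = 22.02² + 10² − 2·22.02·10·cos(90°) = 585, so XZ = 3·√65.

Therefore, the length of XZ = 3·√65.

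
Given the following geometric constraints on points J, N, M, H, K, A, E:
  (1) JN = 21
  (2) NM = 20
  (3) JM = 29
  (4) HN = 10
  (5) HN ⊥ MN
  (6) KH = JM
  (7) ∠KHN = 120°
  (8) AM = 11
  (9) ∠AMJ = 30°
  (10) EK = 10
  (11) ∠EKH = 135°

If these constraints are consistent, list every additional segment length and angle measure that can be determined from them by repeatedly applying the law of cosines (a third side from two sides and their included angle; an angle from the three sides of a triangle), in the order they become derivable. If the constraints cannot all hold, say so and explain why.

The constraints are consistent. Derivable facts, in order:
After 1 step:
- HE ≈ 36.76
- JA ≈ 20.24
- MH = 10·√5
- NK ≈ 35.09
- ∠JMN = 46.4°
- ∠JNM = 90°
- ∠MJN = 43.6°
After 2 steps:
- ∠AJM = 15.77°
- ∠EHK = 11.09°
- ∠HEK = 33.91°
- ∠HKN = 14.29°
- ∠HMN = 26.57°
- ∠HNK = 45.71°
- ∠JAM = 134.23°
- ∠MHN = 63.43°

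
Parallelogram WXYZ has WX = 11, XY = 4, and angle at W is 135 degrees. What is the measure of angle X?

Opposite sides of a parallelogram are parallel, so consecutive angles form co-interior angles on a transversal.
Co-interior angles sum to 180°, giving angle X = 180 - 135 = 45 degrees.

45 degrees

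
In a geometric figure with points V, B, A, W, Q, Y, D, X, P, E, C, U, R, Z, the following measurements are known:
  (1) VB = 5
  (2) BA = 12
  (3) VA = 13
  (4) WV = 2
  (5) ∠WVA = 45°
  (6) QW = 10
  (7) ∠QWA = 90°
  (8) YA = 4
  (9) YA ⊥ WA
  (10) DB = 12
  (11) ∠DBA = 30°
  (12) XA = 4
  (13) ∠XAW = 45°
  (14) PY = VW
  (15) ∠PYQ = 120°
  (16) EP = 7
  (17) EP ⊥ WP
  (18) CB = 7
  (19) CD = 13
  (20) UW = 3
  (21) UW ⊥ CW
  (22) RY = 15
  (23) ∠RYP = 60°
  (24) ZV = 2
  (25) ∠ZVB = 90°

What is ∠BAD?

Step 1: By the law of cosines on triangle ABD: AD² = 12² + 12² − 2·12·12·cos(30°) = 38.58, so AD ≈ 6.21.
Step 2: By the inverse law of cosines on triangle BAD: cos(∠BAD) = (12² + 6.21² − 12²) / (2·12·6.21) = 38.58/149.08 = 0.2588, so ∠BAD = 75°.

Therefore, the measure of angle ∠BAD = 75°.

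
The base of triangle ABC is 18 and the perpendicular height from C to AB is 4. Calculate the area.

Area = (1/2)(18)(4) = 36

36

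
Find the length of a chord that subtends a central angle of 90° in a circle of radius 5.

Chord length = 2r sin(θ/2)
= 2 × 5 × sin(90°/2)
= 2 × 5 × sin(45°)
= 5*sqrt(2)

5*sqrt(2)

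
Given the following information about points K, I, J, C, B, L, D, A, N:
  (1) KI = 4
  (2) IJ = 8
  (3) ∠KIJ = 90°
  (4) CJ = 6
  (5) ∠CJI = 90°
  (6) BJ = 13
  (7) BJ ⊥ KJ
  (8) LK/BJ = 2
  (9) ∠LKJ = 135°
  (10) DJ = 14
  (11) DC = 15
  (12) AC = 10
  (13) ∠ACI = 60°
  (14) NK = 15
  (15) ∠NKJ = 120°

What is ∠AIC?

Step 1: By the law of cosines on triangle CJI: CI² = 6² + 8² − 2·6·8·cos(90°) = 100, so CI = 10.
Step 2: By the law of cosines on triangle ICA: IA² = 10² + 10² − 2·10·10·cos(60°) = 100, so IA = 10.
Step 3: By the inverse law of cosines on triangle AIC: cos(∠AIC) = (10² + 10² − 10²) / (2·10·10) = 100/200 = 0.5, so ∠AIC = 60°.

Therefore, the measure of angle ∠AIC = 60°.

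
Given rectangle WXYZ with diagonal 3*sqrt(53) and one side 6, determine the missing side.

Using the Pythagorean theorem: d^2 = a^2 + b^2
b^2 = d^2 - a^2
b^2 = 477 - 36
b^2 = 441
b = sqrt(441) = 21

21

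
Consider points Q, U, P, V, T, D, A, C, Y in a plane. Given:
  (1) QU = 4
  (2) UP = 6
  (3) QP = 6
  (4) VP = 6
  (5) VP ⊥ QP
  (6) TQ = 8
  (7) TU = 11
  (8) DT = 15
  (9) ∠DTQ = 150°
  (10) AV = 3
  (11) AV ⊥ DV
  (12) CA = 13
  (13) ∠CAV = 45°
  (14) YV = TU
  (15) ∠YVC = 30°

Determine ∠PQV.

Step 1: By the law of cosines on triangle QPV: QV² = 6² + 6² − 2·6·6·cos(90°) = 72, so QV = 6·√2.
Step 2: By the inverse law of cosines on triangle PQV: cos(∠PQV) = (6² + (6·√2)² − 6²) / (2·6·6·√2) = 72/101.82 = 0.7071, so ∠PQV = 45°.

Therefore, the measure of angle ∠PQV = 45°.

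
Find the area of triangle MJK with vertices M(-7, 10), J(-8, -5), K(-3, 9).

Using the Shoelace formula for a triangle:
Area = (1/2)|x0(y1 - y2) + x1(y2 - y0) + x2(y0 - y1)|
Area = (1/2)|-7(-5 - 9) + -8(9 - 10) + -3(10 - -5)|
Area = (1/2)|98 + 8 + -45|
Area = (1/2)|61|
Area = (1/2)(61)
Area = 61/2

61/2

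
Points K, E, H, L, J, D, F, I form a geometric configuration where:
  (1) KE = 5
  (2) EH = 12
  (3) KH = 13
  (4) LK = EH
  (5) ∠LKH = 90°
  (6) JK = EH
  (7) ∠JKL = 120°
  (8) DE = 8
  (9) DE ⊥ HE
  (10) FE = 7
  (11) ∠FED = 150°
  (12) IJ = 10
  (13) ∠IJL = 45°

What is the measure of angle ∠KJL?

From the given relations: JK = EH = 12; LK = EH = 12.
Step 1: By the law of cosines on triangle JKL: JL² = 12² + 12² − 2·12·12·cos(120°) = 432, so JL = 12·√3.
Step 2: By the inverse law of cosines on triangle KJL: cos(∠KJL) = (12² + (12·√3)² − 12²) / (2·12·12·√3) = 432/498.83 = 0.866, so ∠KJL = 30°.

Therefore, the measure of angle ∠KJL = 30°.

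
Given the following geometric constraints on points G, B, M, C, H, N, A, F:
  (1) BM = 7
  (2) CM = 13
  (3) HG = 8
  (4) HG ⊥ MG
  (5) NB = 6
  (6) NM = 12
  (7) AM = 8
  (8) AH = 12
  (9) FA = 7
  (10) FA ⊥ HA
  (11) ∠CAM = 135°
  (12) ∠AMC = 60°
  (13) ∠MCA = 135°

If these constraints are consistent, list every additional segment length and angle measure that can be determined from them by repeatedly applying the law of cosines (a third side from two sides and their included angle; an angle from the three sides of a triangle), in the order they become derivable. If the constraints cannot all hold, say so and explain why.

These constraints are not satisfiable: (11), (12) and (13) are the three interior angles of triangle CAM, which must sum to 180°, but 135° + 60° + 135° = 330°. No planar figure meets all of them, so nothing further can be derived.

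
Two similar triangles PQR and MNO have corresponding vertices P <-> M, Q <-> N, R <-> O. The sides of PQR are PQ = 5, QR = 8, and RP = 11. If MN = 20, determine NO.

k = 20/5 = 4. NO = 4 * 8 = 32.

32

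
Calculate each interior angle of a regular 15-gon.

Each interior angle of a regular n-gon is (n - 2) * 180 / n.
For n = 15: (15 - 2) * 180 / 15 = 2340/15 = 156 degrees.

156 degrees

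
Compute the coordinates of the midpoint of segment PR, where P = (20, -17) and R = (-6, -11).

The midpoint is the average of the coordinates:
x: (20 + -6)/2 = 7
y: (-17 + -11)/2 = -14
Midpoint = (7, -14)

(7, -14)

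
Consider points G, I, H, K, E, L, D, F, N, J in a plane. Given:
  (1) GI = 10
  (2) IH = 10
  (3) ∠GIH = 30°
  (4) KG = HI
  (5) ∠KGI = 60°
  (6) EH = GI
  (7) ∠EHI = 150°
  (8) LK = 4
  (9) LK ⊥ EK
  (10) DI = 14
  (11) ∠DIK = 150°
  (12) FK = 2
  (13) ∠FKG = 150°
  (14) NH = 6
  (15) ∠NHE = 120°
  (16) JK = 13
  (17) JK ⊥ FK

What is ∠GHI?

Step 1: By the law of cosines on triangle HIG: HG² = 10² + 10² − 2·10·10·cos(30°) = 26.79, so HG ≈ 5.18.
Step 2: By the inverse law of cosines on triangle GHI: cos(∠GHI) = (5.18² + 10² − 10²) / (2·5.18·10) = 26.79/103.53 = 0.2588, so ∠GHI = 75°.

Therefore, the measure of angle ∠GHI = 75°.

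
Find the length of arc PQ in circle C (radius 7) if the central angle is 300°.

Arc length = 2π(7)(5/6) = 35*pi/3

35*pi/3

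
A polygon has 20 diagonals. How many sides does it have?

Using d = n(n - 3)/2, we solve 20 = n(n - 3)/2.
So n(n - 3) = 40.
Testing n = 8: 8 * 5 = 40 = 40. Correct.
The polygon has 8 sides.

8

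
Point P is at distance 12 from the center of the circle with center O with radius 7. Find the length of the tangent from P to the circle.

The tangent, radius, and line from the external point to the center form a right triangle.
The right angle is where the tangent meets the radius.
By the Pythagorean theorem: tangent² + 7² = 12²
tangent² = 144 - 49 = 95
tangent = sqrt(95)

sqrt(95)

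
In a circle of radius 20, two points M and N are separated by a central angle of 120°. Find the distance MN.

Chord = 2(20) sin(60°) = 20*sqrt(3)

20*sqrt(3)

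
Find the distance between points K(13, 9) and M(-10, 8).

d = sqrt((-10 - 13)^2 + (8 - 9)^2)
d = sqrt(-23^2 + -1^2)
d = sqrt(529 + 1)
d = sqrt(530)

sqrt(530)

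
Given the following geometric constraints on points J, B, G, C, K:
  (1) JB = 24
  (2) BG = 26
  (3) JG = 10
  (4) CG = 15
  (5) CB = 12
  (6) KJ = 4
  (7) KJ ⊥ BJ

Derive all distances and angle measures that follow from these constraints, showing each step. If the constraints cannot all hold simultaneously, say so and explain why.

The constraints are consistent.

Step 1: From BJ = 24, JK = 4, and ∠BJK = 90°, by the law of cosines:
  BK² = BJ² + JK² - 2·BJ·JK·cos(90°) = 576 + 16 - 0 = 592
  BK = 4·√37

Step 2: From JB = 24, JG = 10, BG = 26, by the inverse law of cosines:
  cos(∠BJG) = (JB² + JG² - BG²) / (2·JB·JG)
  ∠BJG = 90°

Step 3: From BC = 12, BG = 26, CG = 15, by the inverse law of cosines:
  cos(∠CBG) = (BC² + BG² - CG²) / (2·BC·BG)
  ∠CBG = 17.54°

Step 4: From BG = 26, BJ = 24, GJ = 10, by the inverse law of cosines:
  cos(∠GBJ) = (BG² + BJ² - GJ²) / (2·BG·BJ)
  ∠GBJ = 22.62°

Step 5: From GB = 26, GC = 15, BC = 12, by the inverse law of cosines:
  cos(∠BGC) = (GB² + GC² - BC²) / (2·GB·GC)
  ∠BGC = 13.95°

Step 6: From GB = 26, GJ = 10, BJ = 24, by the inverse law of cosines:
  cos(∠BGJ) = (GB² + GJ² - BJ²) / (2·GB·GJ)
  ∠BGJ = 67.38°

Step 7: From CB = 12, CG = 15, BG = 26, by the inverse law of cosines:
  cos(∠BCG) = (CB² + CG² - BG²) / (2·CB·CG)
  ∠BCG = 148.52°

Step 8: From BJ = 24, BK = 4·√37, JK = 4, by the inverse law of cosines:
  cos(∠JBK) = (BJ² + BK² - JK²) / (2·BJ·BK)
  ∠JBK = 9.46°

Step 9: From KB = 4·√37, KJ = 4, BJ = 24, by the inverse law of cosines:
  cos(∠BKJ) = (KB² + KJ² - BJ²) / (2·KB·KJ)
  ∠BKJ = 80.54°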